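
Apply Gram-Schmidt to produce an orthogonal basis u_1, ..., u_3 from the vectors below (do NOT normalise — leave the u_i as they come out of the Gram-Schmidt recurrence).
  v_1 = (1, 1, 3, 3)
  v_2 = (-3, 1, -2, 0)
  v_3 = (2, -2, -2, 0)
Orthogonal basis:
  u_1 = (1, 1, 3, 3)
  u_2 = (-13/5, 7/5, -4/5, 6/5)
  u_3 = (41/54, -47/54, -85/54, 29/18)

Apply the Gram-Schmidt recurrence
  u_1 = v_1
  u_i = v_i − Σ_{j<i} ((v_i · u_j) / (u_j · u_j)) · u_j.

Step by step this gives:
  u_1 = (1, 1, 3, 3)
  u_2 = (-13/5, 7/5, -4/5, 6/5)
  u_3 = (41/54, -47/54, -85/54, 29/18)

Orthogonality check:
  u_2 · u_1 = 0 (should be 0)
  u_3 · u_1 = 0 (should be 0)
  u_3 · u_2 = 0 (should be 0)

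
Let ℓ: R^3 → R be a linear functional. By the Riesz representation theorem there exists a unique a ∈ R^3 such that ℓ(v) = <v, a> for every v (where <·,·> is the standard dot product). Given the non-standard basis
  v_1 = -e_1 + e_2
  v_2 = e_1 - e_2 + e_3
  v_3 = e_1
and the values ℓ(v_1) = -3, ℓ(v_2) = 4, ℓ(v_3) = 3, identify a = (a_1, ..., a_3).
a = (3, 0, 1)

Write a = (a_1, ..., a_3) in the standard basis. For each basis vector v_i, ℓ(v_i) = <v_i, a> is a linear equation in the a_j's. Collect the n equations into a matrix system V a = ℓ, where row i of V is v_i (expressed in the standard basis). Since V is invertible (lower-triangular with 1s on the diagonal, up to permutation), solve by back-substitution:
  V =
[[-1, 1, 0],
 [1, -1, 1],
 [1, 0, 0]]
  V a = (-3, 4, 3)
Solving gives a = (3, 0, 1).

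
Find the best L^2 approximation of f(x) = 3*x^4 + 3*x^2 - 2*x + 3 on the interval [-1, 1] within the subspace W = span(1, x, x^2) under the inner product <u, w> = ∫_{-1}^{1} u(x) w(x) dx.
g(x) = 39*x^2/7 - 2*x + 96/35

The best approximation g ∈ W is the orthogonal projection of f onto W. Writing g = a_0 + a_1 x + a_2 x^2, the coefficients solve the normal equations G · a = b where
  G_{ij} = <φ_i, φ_j> and b_i = <f, φ_i>, with φ_0 = 1, φ_1 = x, φ_2 = x^2.
G =
  [2, 0, 2/3]
  [0, 2/3, 0]
  [2/3, 0, 2/5],
b = (46/5, -4/3, 142/35).
Solving gives a_0 = 96/35, a_1 = -2, a_2 = 39/7, so
  g(x) = 39*x^2/7 - 2*x + 96/35.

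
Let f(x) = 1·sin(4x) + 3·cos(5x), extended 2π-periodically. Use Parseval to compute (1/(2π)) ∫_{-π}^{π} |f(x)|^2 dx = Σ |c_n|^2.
Σ |c_n|^2 = 5

Expand |f|^2 and use orthogonality of {sin(nx), cos(mx)} on [-π, π]:
  ∫_{-π}^{π} sin(nx)^2 dx = π, ∫ cos(mx)^2 dx = π, and cross terms integrate to 0.
So ∫_{-π}^{π} f(x)^2 dx = 1^2 · π + 3^2 · π = (1 + 9)π.
Divide by 2π: (1 + 9)/2 = 5.
By Parseval, this equals Σ |c_n|^2.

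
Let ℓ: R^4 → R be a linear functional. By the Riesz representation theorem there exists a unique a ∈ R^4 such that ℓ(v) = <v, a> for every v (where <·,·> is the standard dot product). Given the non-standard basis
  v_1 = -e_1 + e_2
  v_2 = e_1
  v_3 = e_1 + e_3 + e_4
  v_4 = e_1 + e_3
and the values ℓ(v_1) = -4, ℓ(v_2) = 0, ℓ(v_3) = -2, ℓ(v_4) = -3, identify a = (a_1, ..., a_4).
a = (0, -4, -3, 1)

Write a = (a_1, ..., a_4) in the standard basis. For each basis vector v_i, ℓ(v_i) = <v_i, a> is a linear equation in the a_j's. Collect the n equations into a matrix system V a = ℓ, where row i of V is v_i (expressed in the standard basis). Since V is invertible (lower-triangular with 1s on the diagonal, up to permutation), solve by back-substitution:
  V =
[[-1, 1, 0, 0],
 [1, 0, 0, 0],
 [1, 0, 1, 1],
 [1, 0, 1, 0]]
  V a = (-4, 0, -2, -3)
Solving gives a = (0, -4, -3, 1).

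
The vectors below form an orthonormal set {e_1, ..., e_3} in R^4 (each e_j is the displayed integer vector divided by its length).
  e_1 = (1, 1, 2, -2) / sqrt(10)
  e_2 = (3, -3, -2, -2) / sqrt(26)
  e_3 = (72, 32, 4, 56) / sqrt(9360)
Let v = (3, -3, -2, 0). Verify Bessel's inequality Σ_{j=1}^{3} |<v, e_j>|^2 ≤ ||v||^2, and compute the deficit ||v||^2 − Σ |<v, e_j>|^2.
Σ |<v, e_j>|^2 = 194/9; ||v||^2 = 22; deficit = 4/9

Write each e_j = u_j / sqrt(<u_j, u_j>) where u_j is the displayed integer vector. Then <v, e_j> = <v, u_j> / sqrt(<u_j, u_j>), so |<v, e_j>|^2 = <v, u_j>^2 / <u_j, u_j>.
Coefficients: <v, e_1> = -4/sqrt(10), <v, e_2> = 22/sqrt(26), <v, e_3> = 112/sqrt(9360).
Square and sum: Σ |<v, e_j>|^2 = 194/9.
Compute ||v||^2 = v·v = 22.
Deficit = 22 − 194/9 = 4/9 ≥ 0, confirming Bessel's inequality. (The deficit equals ||v − Σ <v,e_j> e_j||^2, the squared distance from v to span{e_j}.)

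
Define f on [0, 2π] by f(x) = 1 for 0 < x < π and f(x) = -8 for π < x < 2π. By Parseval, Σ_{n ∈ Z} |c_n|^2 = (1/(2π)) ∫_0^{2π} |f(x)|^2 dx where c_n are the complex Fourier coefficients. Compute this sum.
Σ |c_n|^2 = 65/2

Parseval equates the L^2 energy of f (normalised by 1/(2π)) with the ℓ^2 sum of its Fourier coefficients: (1/(2π)) ∫_0^{2π} |f|^2 = Σ |c_n|^2.
Compute the left side: (1/(2π)) [∫_0^π 1^2 dx + ∫_π^{2π} (-8)^2 dx] = (1/(2π)) · (1π + 64π) = (1 + 64)/2 = 65/2.
So Σ_{n ∈ Z} |c_n|^2 = 65/2.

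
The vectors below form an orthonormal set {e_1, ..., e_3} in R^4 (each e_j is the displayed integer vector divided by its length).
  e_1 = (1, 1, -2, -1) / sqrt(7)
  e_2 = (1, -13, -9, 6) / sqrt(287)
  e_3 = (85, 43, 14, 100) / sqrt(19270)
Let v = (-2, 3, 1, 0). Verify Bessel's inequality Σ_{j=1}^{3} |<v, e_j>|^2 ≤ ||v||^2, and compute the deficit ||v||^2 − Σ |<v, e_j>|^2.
Σ |<v, e_j>|^2 = 4179/470; ||v||^2 = 14; deficit = 2401/470

Write each e_j = u_j / sqrt(<u_j, u_j>) where u_j is the displayed integer vector. Then <v, e_j> = <v, u_j> / sqrt(<u_j, u_j>), so |<v, e_j>|^2 = <v, u_j>^2 / <u_j, u_j>.
Coefficients: <v, e_1> = -1/sqrt(7), <v, e_2> = -50/sqrt(287), <v, e_3> = -27/sqrt(19270).
Square and sum: Σ |<v, e_j>|^2 = 4179/470.
Compute ||v||^2 = v·v = 14.
Deficit = 14 − 4179/470 = 2401/470 ≥ 0, confirming Bessel's inequality. (The deficit equals ||v − Σ <v,e_j> e_j||^2, the squared distance from v to span{e_j}.)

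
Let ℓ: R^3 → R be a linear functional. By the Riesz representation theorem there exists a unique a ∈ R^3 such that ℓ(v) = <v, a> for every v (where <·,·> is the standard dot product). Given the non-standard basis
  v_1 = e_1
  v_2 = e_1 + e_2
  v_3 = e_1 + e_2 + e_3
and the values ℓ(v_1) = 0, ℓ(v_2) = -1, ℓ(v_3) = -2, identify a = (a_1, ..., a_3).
a = (0, -1, -1)

Write a = (a_1, ..., a_3) in the standard basis. For each basis vector v_i, ℓ(v_i) = <v_i, a> is a linear equation in the a_j's. Collect the n equations into a matrix system V a = ℓ, where row i of V is v_i (expressed in the standard basis). Since V is invertible (lower-triangular with 1s on the diagonal, up to permutation), solve by back-substitution:
  V =
[[1, 0, 0],
 [1, 1, 0],
 [1, 1, 1]]
  V a = (0, -1, -2)
Solving gives a = (0, -1, -1).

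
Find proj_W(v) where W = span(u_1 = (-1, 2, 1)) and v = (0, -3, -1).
proj_W(v) = (7/6, -7/3, -7/6)

Set up U = [u_1 | ... | u_1] ∈ R^(3×1). The projector onto W = col(U) is P = U (U^T U)^(-1) U^T.
Compute U^T U =
  [6],
and U^T v = (-7).
Solve U^T U · c = U^T v for the coefficients: c = (-7/6). The projection is proj_W(v) = U c.
Check: (v - proj_W(v)) · u_1 = 0  (should be 0).
Result: proj_W(v) = (7/6, -7/3, -7/6).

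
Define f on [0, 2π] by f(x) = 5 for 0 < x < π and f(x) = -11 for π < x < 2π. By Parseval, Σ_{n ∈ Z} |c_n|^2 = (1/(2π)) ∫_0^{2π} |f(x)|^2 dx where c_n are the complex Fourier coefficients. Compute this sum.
Σ |c_n|^2 = 73

Parseval equates the L^2 energy of f (normalised by 1/(2π)) with the ℓ^2 sum of its Fourier coefficients: (1/(2π)) ∫_0^{2π} |f|^2 = Σ |c_n|^2.
Compute the left side: (1/(2π)) [∫_0^π 5^2 dx + ∫_π^{2π} (-11)^2 dx] = (1/(2π)) · (25π + 121π) = (25 + 121)/2 = 73.
So Σ_{n ∈ Z} |c_n|^2 = 73.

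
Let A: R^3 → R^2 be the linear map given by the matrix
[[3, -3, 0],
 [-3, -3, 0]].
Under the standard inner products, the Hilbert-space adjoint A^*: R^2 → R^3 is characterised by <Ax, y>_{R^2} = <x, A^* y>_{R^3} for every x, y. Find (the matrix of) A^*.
A^* = A^T =
[[3, -3],
 [-3, -3],
 [0, 0]]

For real matrices with standard dot products, the defining identity <Ax, y> = <x, A^* y> gives (Ax)^T y = x^T (A^*) y, i.e. x^T A^T y = x^T (A^*) y. Since this holds for all x, y, we must have A^* = A^T. Therefore
A^* =
[[3, -3],
 [-3, -3],
 [0, 0]].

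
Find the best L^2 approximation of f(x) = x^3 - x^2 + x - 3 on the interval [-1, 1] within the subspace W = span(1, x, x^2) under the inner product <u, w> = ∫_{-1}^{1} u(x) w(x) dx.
g(x) = -x^2 + 8*x/5 - 3

The best approximation g ∈ W is the orthogonal projection of f onto W. Writing g = a_0 + a_1 x + a_2 x^2, the coefficients solve the normal equations G · a = b where
  G_{ij} = <φ_i, φ_j> and b_i = <f, φ_i>, with φ_0 = 1, φ_1 = x, φ_2 = x^2.
G =
  [2, 0, 2/3]
  [0, 2/3, 0]
  [2/3, 0, 2/5],
b = (-20/3, 16/15, -12/5).
Solving gives a_0 = -3, a_1 = 8/5, a_2 = -1, so
  g(x) = -x^2 + 8*x/5 - 3.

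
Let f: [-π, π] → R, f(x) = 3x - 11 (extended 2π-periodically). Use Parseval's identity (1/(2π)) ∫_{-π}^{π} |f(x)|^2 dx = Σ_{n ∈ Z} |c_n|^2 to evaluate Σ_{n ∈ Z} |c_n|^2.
Σ |c_n|^2 = 3π^2 + 121

Expand and integrate term by term over [-π, π]:
  ∫ (3x)^2 dx = 9·(2π^3/3); ∫ 2·3·(-11)·x dx = 0 (odd integrand); ∫ (-11)^2 dx = 121·2π.
So (1/(2π)) ∫_{-π}^{π} (3x - 11)^2 dx = 9π^2/3 + 121 = 3π^2 + 121.
Parseval ⇒ Σ |c_n|^2 = 3π^2 + 121.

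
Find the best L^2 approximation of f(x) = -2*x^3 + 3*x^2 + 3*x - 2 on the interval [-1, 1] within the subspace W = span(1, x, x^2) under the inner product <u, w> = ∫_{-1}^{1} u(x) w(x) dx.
g(x) = 3*x^2 + 9*x/5 - 2

The best approximation g ∈ W is the orthogonal projection of f onto W. Writing g = a_0 + a_1 x + a_2 x^2, the coefficients solve the normal equations G · a = b where
  G_{ij} = <φ_i, φ_j> and b_i = <f, φ_i>, with φ_0 = 1, φ_1 = x, φ_2 = x^2.
G =
  [2, 0, 2/3]
  [0, 2/3, 0]
  [2/3, 0, 2/5],
b = (-2, 6/5, -2/15).
Solving gives a_0 = -2, a_1 = 9/5, a_2 = 3, so
  g(x) = 3*x^2 + 9*x/5 - 2.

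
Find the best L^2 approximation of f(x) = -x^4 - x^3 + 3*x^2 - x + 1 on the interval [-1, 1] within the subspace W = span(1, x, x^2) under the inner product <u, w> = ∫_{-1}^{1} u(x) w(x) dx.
g(x) = 15*x^2/7 - 8*x/5 + 38/35

The best approximation g ∈ W is the orthogonal projection of f onto W. Writing g = a_0 + a_1 x + a_2 x^2, the coefficients solve the normal equations G · a = b where
  G_{ij} = <φ_i, φ_j> and b_i = <f, φ_i>, with φ_0 = 1, φ_1 = x, φ_2 = x^2.
G =
  [2, 0, 2/3]
  [0, 2/3, 0]
  [2/3, 0, 2/5],
b = (18/5, -16/15, 166/105).
Solving gives a_0 = 38/35, a_1 = -8/5, a_2 = 15/7, so
  g(x) = 15*x^2/7 - 8*x/5 + 38/35.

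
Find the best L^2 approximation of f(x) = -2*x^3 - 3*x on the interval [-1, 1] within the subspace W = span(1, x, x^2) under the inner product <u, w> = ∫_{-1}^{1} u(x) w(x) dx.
g(x) = -21*x/5

The best approximation g ∈ W is the orthogonal projection of f onto W. Writing g = a_0 + a_1 x + a_2 x^2, the coefficients solve the normal equations G · a = b where
  G_{ij} = <φ_i, φ_j> and b_i = <f, φ_i>, with φ_0 = 1, φ_1 = x, φ_2 = x^2.
G =
  [2, 0, 2/3]
  [0, 2/3, 0]
  [2/3, 0, 2/5],
b = (0, -14/5, 0).
Solving gives a_0 = 0, a_1 = -21/5, a_2 = 0, so
  g(x) = -21*x/5.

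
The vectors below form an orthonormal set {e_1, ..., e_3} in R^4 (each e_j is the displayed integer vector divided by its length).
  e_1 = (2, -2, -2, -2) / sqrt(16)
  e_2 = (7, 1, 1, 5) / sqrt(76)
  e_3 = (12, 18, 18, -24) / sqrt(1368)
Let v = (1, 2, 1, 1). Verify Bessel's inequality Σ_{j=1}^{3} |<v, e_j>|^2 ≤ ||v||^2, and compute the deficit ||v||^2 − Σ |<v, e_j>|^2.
Σ |<v, e_j>|^2 = 13/2; ||v||^2 = 7; deficit = 1/2

Write each e_j = u_j / sqrt(<u_j, u_j>) where u_j is the displayed integer vector. Then <v, e_j> = <v, u_j> / sqrt(<u_j, u_j>), so |<v, e_j>|^2 = <v, u_j>^2 / <u_j, u_j>.
Coefficients: <v, e_1> = -6/sqrt(16), <v, e_2> = 15/sqrt(76), <v, e_3> = 42/sqrt(1368).
Square and sum: Σ |<v, e_j>|^2 = 13/2.
Compute ||v||^2 = v·v = 7.
Deficit = 7 − 13/2 = 1/2 ≥ 0, confirming Bessel's inequality. (The deficit equals ||v − Σ <v,e_j> e_j||^2, the squared distance from v to span{e_j}.)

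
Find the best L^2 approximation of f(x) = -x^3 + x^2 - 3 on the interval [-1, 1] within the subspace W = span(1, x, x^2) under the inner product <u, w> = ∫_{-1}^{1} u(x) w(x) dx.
g(x) = x^2 - 3*x/5 - 3

The best approximation g ∈ W is the orthogonal projection of f onto W. Writing g = a_0 + a_1 x + a_2 x^2, the coefficients solve the normal equations G · a = b where
  G_{ij} = <φ_i, φ_j> and b_i = <f, φ_i>, with φ_0 = 1, φ_1 = x, φ_2 = x^2.
G =
  [2, 0, 2/3]
  [0, 2/3, 0]
  [2/3, 0, 2/5],
b = (-16/3, -2/5, -8/5).
Solving gives a_0 = -3, a_1 = -3/5, a_2 = 1, so
  g(x) = x^2 - 3*x/5 - 3.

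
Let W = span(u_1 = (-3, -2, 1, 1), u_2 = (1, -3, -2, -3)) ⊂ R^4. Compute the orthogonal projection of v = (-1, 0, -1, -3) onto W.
proj_W(v) = (157/341, -438/341, -299/341, -447/341)

Set up U = [u_1 | ... | u_2] ∈ R^(4×2). The projector onto W = col(U) is P = U (U^T U)^(-1) U^T.
Compute U^T U =
  [15, -2]
  [-2, 23],
and U^T v = (-1, 10).
Solve U^T U · c = U^T v for the coefficients: c = (-3/341, 148/341). The projection is proj_W(v) = U c.
Check: (v - proj_W(v)) · u_1 = 0  (should be 0).
Check: (v - proj_W(v)) · u_2 = 0  (should be 0).
Result: proj_W(v) = (157/341, -438/341, -299/341, -447/341).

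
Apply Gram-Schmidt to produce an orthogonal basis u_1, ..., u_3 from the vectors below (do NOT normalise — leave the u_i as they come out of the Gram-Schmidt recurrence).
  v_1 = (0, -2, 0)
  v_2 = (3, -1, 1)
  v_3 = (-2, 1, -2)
Orthogonal basis:
  u_1 = (0, -2, 0)
  u_2 = (3, 0, 1)
  u_3 = (2/5, 0, -6/5)

Apply the Gram-Schmidt recurrence
  u_1 = v_1
  u_i = v_i − Σ_{j<i} ((v_i · u_j) / (u_j · u_j)) · u_j.

Step by step this gives:
  u_1 = (0, -2, 0)
  u_2 = (3, 0, 1)
  u_3 = (2/5, 0, -6/5)

Orthogonality check:
  u_2 · u_1 = 0 (should be 0)
  u_3 · u_1 = 0 (should be 0)
  u_3 · u_2 = 0 (should be 0)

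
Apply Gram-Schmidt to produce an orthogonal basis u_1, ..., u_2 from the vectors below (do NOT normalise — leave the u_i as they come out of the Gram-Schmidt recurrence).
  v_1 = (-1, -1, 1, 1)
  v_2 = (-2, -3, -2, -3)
Orthogonal basis:
  u_1 = (-1, -1, 1, 1)
  u_2 = (-2, -3, -2, -3)

Apply the Gram-Schmidt recurrence
  u_1 = v_1
  u_i = v_i − Σ_{j<i} ((v_i · u_j) / (u_j · u_j)) · u_j.

Step by step this gives:
  u_1 = (-1, -1, 1, 1)
  u_2 = (-2, -3, -2, -3)

Orthogonality check:
  u_2 · u_1 = 0 (should be 0)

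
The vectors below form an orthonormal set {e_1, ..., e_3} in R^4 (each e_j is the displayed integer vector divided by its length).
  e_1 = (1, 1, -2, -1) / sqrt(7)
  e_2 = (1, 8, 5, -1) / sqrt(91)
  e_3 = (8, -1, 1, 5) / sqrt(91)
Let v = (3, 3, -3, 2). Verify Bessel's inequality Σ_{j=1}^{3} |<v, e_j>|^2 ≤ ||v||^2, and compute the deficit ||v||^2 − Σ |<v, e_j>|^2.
Σ |<v, e_j>|^2 = 24; ||v||^2 = 31; deficit = 7

Write each e_j = u_j / sqrt(<u_j, u_j>) where u_j is the displayed integer vector. Then <v, e_j> = <v, u_j> / sqrt(<u_j, u_j>), so |<v, e_j>|^2 = <v, u_j>^2 / <u_j, u_j>.
Coefficients: <v, e_1> = 10/sqrt(7), <v, e_2> = 10/sqrt(91), <v, e_3> = 28/sqrt(91).
Square and sum: Σ |<v, e_j>|^2 = 24.
Compute ||v||^2 = v·v = 31.
Deficit = 31 − 24 = 7 ≥ 0, confirming Bessel's inequality. (The deficit equals ||v − Σ <v,e_j> e_j||^2, the squared distance from v to span{e_j}.)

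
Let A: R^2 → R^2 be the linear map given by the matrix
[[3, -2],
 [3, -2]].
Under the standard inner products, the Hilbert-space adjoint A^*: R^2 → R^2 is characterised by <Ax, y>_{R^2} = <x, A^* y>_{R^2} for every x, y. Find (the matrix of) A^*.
A^* = A^T =
[[3, 3],
 [-2, -2]]

For real matrices with standard dot products, the defining identity <Ax, y> = <x, A^* y> gives (Ax)^T y = x^T (A^*) y, i.e. x^T A^T y = x^T (A^*) y. Since this holds for all x, y, we must have A^* = A^T. Therefore
A^* =
[[3, 3],
 [-2, -2]].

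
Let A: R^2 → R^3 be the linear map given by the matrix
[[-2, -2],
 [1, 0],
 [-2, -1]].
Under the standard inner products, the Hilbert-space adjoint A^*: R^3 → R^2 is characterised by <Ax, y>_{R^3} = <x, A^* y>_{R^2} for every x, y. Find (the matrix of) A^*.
A^* = A^T =
[[-2, 1, -2],
 [-2, 0, -1]]

For real matrices with standard dot products, the defining identity <Ax, y> = <x, A^* y> gives (Ax)^T y = x^T (A^*) y, i.e. x^T A^T y = x^T (A^*) y. Since this holds for all x, y, we must have A^* = A^T. Therefore
A^* =
[[-2, 1, -2],
 [-2, 0, -1]].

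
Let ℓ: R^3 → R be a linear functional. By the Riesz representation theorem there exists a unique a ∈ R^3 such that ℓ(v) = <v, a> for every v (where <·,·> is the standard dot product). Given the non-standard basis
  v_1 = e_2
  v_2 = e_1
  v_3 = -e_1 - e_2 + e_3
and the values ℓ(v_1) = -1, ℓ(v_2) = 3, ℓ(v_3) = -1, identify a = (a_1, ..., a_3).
a = (3, -1, 1)

Write a = (a_1, ..., a_3) in the standard basis. For each basis vector v_i, ℓ(v_i) = <v_i, a> is a linear equation in the a_j's. Collect the n equations into a matrix system V a = ℓ, where row i of V is v_i (expressed in the standard basis). Since V is invertible (lower-triangular with 1s on the diagonal, up to permutation), solve by back-substitution:
  V =
[[0, 1, 0],
 [1, 0, 0],
 [-1, -1, 1]]
  V a = (-1, 3, -1)
Solving gives a = (3, -1, 1).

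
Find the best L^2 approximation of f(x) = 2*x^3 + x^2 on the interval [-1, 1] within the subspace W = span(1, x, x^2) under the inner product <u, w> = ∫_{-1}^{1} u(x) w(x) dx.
g(x) = x^2 + 6*x/5

The best approximation g ∈ W is the orthogonal projection of f onto W. Writing g = a_0 + a_1 x + a_2 x^2, the coefficients solve the normal equations G · a = b where
  G_{ij} = <φ_i, φ_j> and b_i = <f, φ_i>, with φ_0 = 1, φ_1 = x, φ_2 = x^2.
G =
  [2, 0, 2/3]
  [0, 2/3, 0]
  [2/3, 0, 2/5],
b = (2/3, 4/5, 2/5).
Solving gives a_0 = 0, a_1 = 6/5, a_2 = 1, so
  g(x) = x^2 + 6*x/5.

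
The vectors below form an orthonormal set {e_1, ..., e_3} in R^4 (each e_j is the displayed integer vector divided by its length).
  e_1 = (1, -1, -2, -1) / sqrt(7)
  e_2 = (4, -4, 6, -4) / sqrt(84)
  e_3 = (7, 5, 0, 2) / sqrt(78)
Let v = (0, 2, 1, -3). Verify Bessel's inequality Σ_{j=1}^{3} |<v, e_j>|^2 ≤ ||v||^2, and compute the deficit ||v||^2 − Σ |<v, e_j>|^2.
Σ |<v, e_j>|^2 = 20/13; ||v||^2 = 14; deficit = 162/13

Write each e_j = u_j / sqrt(<u_j, u_j>) where u_j is the displayed integer vector. Then <v, e_j> = <v, u_j> / sqrt(<u_j, u_j>), so |<v, e_j>|^2 = <v, u_j>^2 / <u_j, u_j>.
Coefficients: <v, e_1> = -1/sqrt(7), <v, e_2> = 10/sqrt(84), <v, e_3> = 4/sqrt(78).
Square and sum: Σ |<v, e_j>|^2 = 20/13.
Compute ||v||^2 = v·v = 14.
Deficit = 14 − 20/13 = 162/13 ≥ 0, confirming Bessel's inequality. (The deficit equals ||v − Σ <v,e_j> e_j||^2, the squared distance from v to span{e_j}.)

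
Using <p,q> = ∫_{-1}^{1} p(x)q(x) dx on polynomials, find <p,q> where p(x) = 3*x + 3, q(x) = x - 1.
<p,q> = -4

Expand the product: p(x)·q(x) = 3*x^2 - 3.
∫_{-1}^{1} of each monomial x^k gives [2/(k+1) if k even, 0 if k odd]. Integrating term-by-term (or equivalently evaluating the antiderivative F(x) = x^3 - 3*x at the endpoints):
  F(1) − F(−1) = -2 − (2) = -4.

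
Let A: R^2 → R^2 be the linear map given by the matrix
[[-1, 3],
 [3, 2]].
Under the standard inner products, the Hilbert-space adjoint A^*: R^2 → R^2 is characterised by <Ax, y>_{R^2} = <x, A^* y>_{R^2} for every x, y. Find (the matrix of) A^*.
A^* = A^T =
[[-1, 3],
 [3, 2]]

For real matrices with standard dot products, the defining identity <Ax, y> = <x, A^* y> gives (Ax)^T y = x^T (A^*) y, i.e. x^T A^T y = x^T (A^*) y. Since this holds for all x, y, we must have A^* = A^T. Therefore
A^* =
[[-1, 3],
 [3, 2]].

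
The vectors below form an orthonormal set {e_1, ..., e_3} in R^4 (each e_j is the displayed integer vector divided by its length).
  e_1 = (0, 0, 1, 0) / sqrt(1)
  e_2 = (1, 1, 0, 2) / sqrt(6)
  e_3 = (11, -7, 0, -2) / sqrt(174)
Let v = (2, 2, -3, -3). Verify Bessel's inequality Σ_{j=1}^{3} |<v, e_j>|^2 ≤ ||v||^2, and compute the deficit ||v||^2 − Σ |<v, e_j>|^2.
Σ |<v, e_j>|^2 = 313/29; ||v||^2 = 26; deficit = 441/29

Write each e_j = u_j / sqrt(<u_j, u_j>) where u_j is the displayed integer vector. Then <v, e_j> = <v, u_j> / sqrt(<u_j, u_j>), so |<v, e_j>|^2 = <v, u_j>^2 / <u_j, u_j>.
Coefficients: <v, e_1> = -3/sqrt(1), <v, e_2> = -2/sqrt(6), <v, e_3> = 14/sqrt(174).
Square and sum: Σ |<v, e_j>|^2 = 313/29.
Compute ||v||^2 = v·v = 26.
Deficit = 26 − 313/29 = 441/29 ≥ 0, confirming Bessel's inequality. (The deficit equals ||v − Σ <v,e_j> e_j||^2, the squared distance from v to span{e_j}.)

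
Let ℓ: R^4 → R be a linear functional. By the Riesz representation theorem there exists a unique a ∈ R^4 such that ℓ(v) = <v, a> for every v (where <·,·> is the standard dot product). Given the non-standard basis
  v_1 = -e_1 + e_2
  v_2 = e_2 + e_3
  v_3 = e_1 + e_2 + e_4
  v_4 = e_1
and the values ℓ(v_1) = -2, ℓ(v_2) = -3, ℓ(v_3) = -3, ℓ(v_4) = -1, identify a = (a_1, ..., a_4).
a = (-1, -3, 0, 1)

Write a = (a_1, ..., a_4) in the standard basis. For each basis vector v_i, ℓ(v_i) = <v_i, a> is a linear equation in the a_j's. Collect the n equations into a matrix system V a = ℓ, where row i of V is v_i (expressed in the standard basis). Since V is invertible (lower-triangular with 1s on the diagonal, up to permutation), solve by back-substitution:
  V =
[[-1, 1, 0, 0],
 [0, 1, 1, 0],
 [1, 1, 0, 1],
 [1, 0, 0, 0]]
  V a = (-2, -3, -3, -1)
Solving gives a = (-1, -3, 0, 1).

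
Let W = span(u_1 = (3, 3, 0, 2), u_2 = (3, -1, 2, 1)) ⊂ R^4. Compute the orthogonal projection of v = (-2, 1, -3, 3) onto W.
proj_W(v) = (-51/38, 619/266, -244/133, 3/133)

Set up U = [u_1 | ... | u_2] ∈ R^(4×2). The projector onto W = col(U) is P = U (U^T U)^(-1) U^T.
Compute U^T U =
  [22, 8]
  [8, 15],
and U^T v = (3, -10).
Solve U^T U · c = U^T v for the coefficients: c = (125/266, -122/133). The projection is proj_W(v) = U c.
Check: (v - proj_W(v)) · u_1 = 0  (should be 0).
Check: (v - proj_W(v)) · u_2 = 0  (should be 0).
Result: proj_W(v) = (-51/38, 619/266, -244/133, 3/133).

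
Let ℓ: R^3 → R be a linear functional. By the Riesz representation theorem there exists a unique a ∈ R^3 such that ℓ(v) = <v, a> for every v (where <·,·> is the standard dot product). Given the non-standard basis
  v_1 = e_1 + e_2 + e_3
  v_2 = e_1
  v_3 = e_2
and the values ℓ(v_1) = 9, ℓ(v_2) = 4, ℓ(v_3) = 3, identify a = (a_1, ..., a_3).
a = (4, 3, 2)

Write a = (a_1, ..., a_3) in the standard basis. For each basis vector v_i, ℓ(v_i) = <v_i, a> is a linear equation in the a_j's. Collect the n equations into a matrix system V a = ℓ, where row i of V is v_i (expressed in the standard basis). Since V is invertible (lower-triangular with 1s on the diagonal, up to permutation), solve by back-substitution:
  V =
[[1, 1, 1],
 [1, 0, 0],
 [0, 1, 0]]
  V a = (9, 4, 3)
Solving gives a = (4, 3, 2).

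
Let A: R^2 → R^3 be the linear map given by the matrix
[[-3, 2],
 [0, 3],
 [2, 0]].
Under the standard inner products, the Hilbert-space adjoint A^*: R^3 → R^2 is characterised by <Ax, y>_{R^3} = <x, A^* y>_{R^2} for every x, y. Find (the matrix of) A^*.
A^* = A^T =
[[-3, 0, 2],
 [2, 3, 0]]

For real matrices with standard dot products, the defining identity <Ax, y> = <x, A^* y> gives (Ax)^T y = x^T (A^*) y, i.e. x^T A^T y = x^T (A^*) y. Since this holds for all x, y, we must have A^* = A^T. Therefore
A^* =
[[-3, 0, 2],
 [2, 3, 0]].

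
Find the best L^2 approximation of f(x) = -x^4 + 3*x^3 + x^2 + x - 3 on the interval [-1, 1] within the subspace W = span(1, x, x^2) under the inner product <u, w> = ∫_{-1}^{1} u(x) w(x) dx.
g(x) = x^2/7 + 14*x/5 - 102/35

The best approximation g ∈ W is the orthogonal projection of f onto W. Writing g = a_0 + a_1 x + a_2 x^2, the coefficients solve the normal equations G · a = b where
  G_{ij} = <φ_i, φ_j> and b_i = <f, φ_i>, with φ_0 = 1, φ_1 = x, φ_2 = x^2.
G =
  [2, 0, 2/3]
  [0, 2/3, 0]
  [2/3, 0, 2/5],
b = (-86/15, 28/15, -66/35).
Solving gives a_0 = -102/35, a_1 = 14/5, a_2 = 1/7, so
  g(x) = x^2/7 + 14*x/5 - 102/35.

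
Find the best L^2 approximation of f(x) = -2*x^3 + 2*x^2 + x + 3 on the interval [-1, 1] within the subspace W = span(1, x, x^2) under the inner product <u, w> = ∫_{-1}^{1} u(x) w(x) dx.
g(x) = 2*x^2 - x/5 + 3

The best approximation g ∈ W is the orthogonal projection of f onto W. Writing g = a_0 + a_1 x + a_2 x^2, the coefficients solve the normal equations G · a = b where
  G_{ij} = <φ_i, φ_j> and b_i = <f, φ_i>, with φ_0 = 1, φ_1 = x, φ_2 = x^2.
G =
  [2, 0, 2/3]
  [0, 2/3, 0]
  [2/3, 0, 2/5],
b = (22/3, -2/15, 14/5).
Solving gives a_0 = 3, a_1 = -1/5, a_2 = 2, so
  g(x) = 2*x^2 - x/5 + 3.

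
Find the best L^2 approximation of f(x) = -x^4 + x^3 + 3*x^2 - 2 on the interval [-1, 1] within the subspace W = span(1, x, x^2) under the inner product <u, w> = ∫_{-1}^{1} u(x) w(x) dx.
g(x) = 15*x^2/7 + 3*x/5 - 67/35

The best approximation g ∈ W is the orthogonal projection of f onto W. Writing g = a_0 + a_1 x + a_2 x^2, the coefficients solve the normal equations G · a = b where
  G_{ij} = <φ_i, φ_j> and b_i = <f, φ_i>, with φ_0 = 1, φ_1 = x, φ_2 = x^2.
G =
  [2, 0, 2/3]
  [0, 2/3, 0]
  [2/3, 0, 2/5],
b = (-12/5, 2/5, -44/105).
Solving gives a_0 = -67/35, a_1 = 3/5, a_2 = 15/7, so
  g(x) = 15*x^2/7 + 3*x/5 - 67/35.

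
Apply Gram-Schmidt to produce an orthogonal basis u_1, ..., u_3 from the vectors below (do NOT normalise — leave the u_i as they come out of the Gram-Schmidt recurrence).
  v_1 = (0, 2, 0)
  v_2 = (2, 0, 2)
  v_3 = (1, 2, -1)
Orthogonal basis:
  u_1 = (0, 2, 0)
  u_2 = (2, 0, 2)
  u_3 = (1, 0, -1)

Apply the Gram-Schmidt recurrence
  u_1 = v_1
  u_i = v_i − Σ_{j<i} ((v_i · u_j) / (u_j · u_j)) · u_j.

Step by step this gives:
  u_1 = (0, 2, 0)
  u_2 = (2, 0, 2)
  u_3 = (1, 0, -1)

Orthogonality check:
  u_2 · u_1 = 0 (should be 0)
  u_3 · u_1 = 0 (should be 0)
  u_3 · u_2 = 0 (should be 0)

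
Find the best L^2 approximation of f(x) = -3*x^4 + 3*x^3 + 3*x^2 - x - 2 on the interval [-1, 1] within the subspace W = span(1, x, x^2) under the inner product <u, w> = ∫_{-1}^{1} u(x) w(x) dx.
g(x) = 3*x^2/7 + 4*x/5 - 61/35

The best approximation g ∈ W is the orthogonal projection of f onto W. Writing g = a_0 + a_1 x + a_2 x^2, the coefficients solve the normal equations G · a = b where
  G_{ij} = <φ_i, φ_j> and b_i = <f, φ_i>, with φ_0 = 1, φ_1 = x, φ_2 = x^2.
G =
  [2, 0, 2/3]
  [0, 2/3, 0]
  [2/3, 0, 2/5],
b = (-16/5, 8/15, -104/105).
Solving gives a_0 = -61/35, a_1 = 4/5, a_2 = 3/7, so
  g(x) = 3*x^2/7 + 4*x/5 - 61/35.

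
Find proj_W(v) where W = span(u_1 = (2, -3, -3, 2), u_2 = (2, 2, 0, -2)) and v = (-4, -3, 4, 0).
proj_W(v) = (-323/69, -53/69, 54/23, 107/69)

Set up U = [u_1 | ... | u_2] ∈ R^(4×2). The projector onto W = col(U) is P = U (U^T U)^(-1) U^T.
Compute U^T U =
  [26, -6]
  [-6, 12],
and U^T v = (-11, -14).
Solve U^T U · c = U^T v for the coefficients: c = (-18/23, -215/138). The projection is proj_W(v) = U c.
Check: (v - proj_W(v)) · u_1 = 0  (should be 0).
Check: (v - proj_W(v)) · u_2 = 0  (should be 0).
Result: proj_W(v) = (-323/69, -53/69, 54/23, 107/69).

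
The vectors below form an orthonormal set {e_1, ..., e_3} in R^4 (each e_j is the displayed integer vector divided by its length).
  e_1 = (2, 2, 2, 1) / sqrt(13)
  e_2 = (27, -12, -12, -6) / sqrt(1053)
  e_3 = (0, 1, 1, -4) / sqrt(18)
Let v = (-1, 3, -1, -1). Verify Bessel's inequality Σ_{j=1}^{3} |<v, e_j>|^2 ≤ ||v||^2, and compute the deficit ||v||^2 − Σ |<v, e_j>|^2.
Σ |<v, e_j>|^2 = 4; ||v||^2 = 12; deficit = 8

Write each e_j = u_j / sqrt(<u_j, u_j>) where u_j is the displayed integer vector. Then <v, e_j> = <v, u_j> / sqrt(<u_j, u_j>), so |<v, e_j>|^2 = <v, u_j>^2 / <u_j, u_j>.
Coefficients: <v, e_1> = 1/sqrt(13), <v, e_2> = -45/sqrt(1053), <v, e_3> = 6/sqrt(18).
Square and sum: Σ |<v, e_j>|^2 = 4.
Compute ||v||^2 = v·v = 12.
Deficit = 12 − 4 = 8 ≥ 0, confirming Bessel's inequality. (The deficit equals ||v − Σ <v,e_j> e_j||^2, the squared distance from v to span{e_j}.)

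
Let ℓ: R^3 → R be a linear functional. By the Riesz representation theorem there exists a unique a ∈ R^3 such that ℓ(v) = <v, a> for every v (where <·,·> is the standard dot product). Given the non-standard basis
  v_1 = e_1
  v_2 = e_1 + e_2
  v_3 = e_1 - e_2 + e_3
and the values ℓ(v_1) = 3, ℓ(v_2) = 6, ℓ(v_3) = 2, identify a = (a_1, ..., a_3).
a = (3, 3, 2)

Write a = (a_1, ..., a_3) in the standard basis. For each basis vector v_i, ℓ(v_i) = <v_i, a> is a linear equation in the a_j's. Collect the n equations into a matrix system V a = ℓ, where row i of V is v_i (expressed in the standard basis). Since V is invertible (lower-triangular with 1s on the diagonal, up to permutation), solve by back-substitution:
  V =
[[1, 0, 0],
 [1, 1, 0],
 [1, -1, 1]]
  V a = (3, 6, 2)
Solving gives a = (3, 3, 2).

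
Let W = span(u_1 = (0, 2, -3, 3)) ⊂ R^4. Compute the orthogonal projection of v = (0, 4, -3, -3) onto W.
proj_W(v) = (0, 8/11, -12/11, 12/11)

Set up U = [u_1 | ... | u_1] ∈ R^(4×1). The projector onto W = col(U) is P = U (U^T U)^(-1) U^T.
Compute U^T U =
  [22],
and U^T v = (8).
Solve U^T U · c = U^T v for the coefficients: c = (4/11). The projection is proj_W(v) = U c.
Check: (v - proj_W(v)) · u_1 = 0  (should be 0).
Result: proj_W(v) = (0, 8/11, -12/11, 12/11).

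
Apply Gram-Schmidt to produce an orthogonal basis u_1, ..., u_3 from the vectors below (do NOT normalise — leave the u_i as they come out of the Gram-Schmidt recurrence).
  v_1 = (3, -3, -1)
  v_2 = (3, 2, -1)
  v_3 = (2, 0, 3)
Orthogonal basis:
  u_1 = (3, -3, -1)
  u_2 = (45/19, 50/19, -15/19)
  u_3 = (11/10, 0, 33/10)

Apply the Gram-Schmidt recurrence
  u_1 = v_1
  u_i = v_i − Σ_{j<i} ((v_i · u_j) / (u_j · u_j)) · u_j.

Step by step this gives:
  u_1 = (3, -3, -1)
  u_2 = (45/19, 50/19, -15/19)
  u_3 = (11/10, 0, 33/10)

Orthogonality check:
  u_2 · u_1 = 0 (should be 0)
  u_3 · u_1 = 0 (should be 0)
  u_3 · u_2 = 0 (should be 0)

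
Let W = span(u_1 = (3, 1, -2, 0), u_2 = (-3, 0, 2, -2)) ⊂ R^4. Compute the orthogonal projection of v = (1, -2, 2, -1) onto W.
proj_W(v) = (-15/23, -4/23, 10/23, -2/23)

Set up U = [u_1 | ... | u_2] ∈ R^(4×2). The projector onto W = col(U) is P = U (U^T U)^(-1) U^T.
Compute U^T U =
  [14, -13]
  [-13, 17],
and U^T v = (-3, 3).
Solve U^T U · c = U^T v for the coefficients: c = (-4/23, 1/23). The projection is proj_W(v) = U c.
Check: (v - proj_W(v)) · u_1 = 0  (should be 0).
Check: (v - proj_W(v)) · u_2 = 0  (should be 0).
Result: proj_W(v) = (-15/23, -4/23, 10/23, -2/23).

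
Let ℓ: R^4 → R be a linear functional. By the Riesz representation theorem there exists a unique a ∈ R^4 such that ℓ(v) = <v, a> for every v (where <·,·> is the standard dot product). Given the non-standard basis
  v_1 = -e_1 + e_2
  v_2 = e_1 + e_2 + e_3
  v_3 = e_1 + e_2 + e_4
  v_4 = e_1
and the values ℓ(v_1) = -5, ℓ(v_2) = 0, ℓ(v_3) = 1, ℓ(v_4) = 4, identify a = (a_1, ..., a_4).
a = (4, -1, -3, -2)

Write a = (a_1, ..., a_4) in the standard basis. For each basis vector v_i, ℓ(v_i) = <v_i, a> is a linear equation in the a_j's. Collect the n equations into a matrix system V a = ℓ, where row i of V is v_i (expressed in the standard basis). Since V is invertible (lower-triangular with 1s on the diagonal, up to permutation), solve by back-substitution:
  V =
[[-1, 1, 0, 0],
 [1, 1, 1, 0],
 [1, 1, 0, 1],
 [1, 0, 0, 0]]
  V a = (-5, 0, 1, 4)
Solving gives a = (4, -1, -3, -2).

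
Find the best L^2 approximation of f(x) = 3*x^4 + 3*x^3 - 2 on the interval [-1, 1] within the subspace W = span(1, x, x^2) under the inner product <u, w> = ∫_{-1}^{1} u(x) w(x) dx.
g(x) = 18*x^2/7 + 9*x/5 - 79/35

The best approximation g ∈ W is the orthogonal projection of f onto W. Writing g = a_0 + a_1 x + a_2 x^2, the coefficients solve the normal equations G · a = b where
  G_{ij} = <φ_i, φ_j> and b_i = <f, φ_i>, with φ_0 = 1, φ_1 = x, φ_2 = x^2.
G =
  [2, 0, 2/3]
  [0, 2/3, 0]
  [2/3, 0, 2/5],
b = (-14/5, 6/5, -10/21).
Solving gives a_0 = -79/35, a_1 = 9/5, a_2 = 18/7, so
  g(x) = 18*x^2/7 + 9*x/5 - 79/35.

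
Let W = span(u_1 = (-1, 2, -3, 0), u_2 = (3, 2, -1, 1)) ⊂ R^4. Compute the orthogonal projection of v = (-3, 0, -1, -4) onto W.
proj_W(v) = (-357/97, -54/97, -111/97, -96/97)

Set up U = [u_1 | ... | u_2] ∈ R^(4×2). The projector onto W = col(U) is P = U (U^T U)^(-1) U^T.
Compute U^T U =
  [14, 4]
  [4, 15],
and U^T v = (6, -12).
Solve U^T U · c = U^T v for the coefficients: c = (69/97, -96/97). The projection is proj_W(v) = U c.
Check: (v - proj_W(v)) · u_1 = 0  (should be 0).
Check: (v - proj_W(v)) · u_2 = 0  (should be 0).
Result: proj_W(v) = (-357/97, -54/97, -111/97, -96/97).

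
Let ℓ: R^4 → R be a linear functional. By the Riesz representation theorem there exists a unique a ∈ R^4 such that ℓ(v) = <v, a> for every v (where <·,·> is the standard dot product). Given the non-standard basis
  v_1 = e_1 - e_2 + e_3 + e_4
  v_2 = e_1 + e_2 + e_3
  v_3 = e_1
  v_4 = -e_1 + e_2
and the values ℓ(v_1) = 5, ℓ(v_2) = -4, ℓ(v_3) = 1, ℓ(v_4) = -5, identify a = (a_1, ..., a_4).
a = (1, -4, -1, 1)

Write a = (a_1, ..., a_4) in the standard basis. For each basis vector v_i, ℓ(v_i) = <v_i, a> is a linear equation in the a_j's. Collect the n equations into a matrix system V a = ℓ, where row i of V is v_i (expressed in the standard basis). Since V is invertible (lower-triangular with 1s on the diagonal, up to permutation), solve by back-substitution:
  V =
[[1, -1, 1, 1],
 [1, 1, 1, 0],
 [1, 0, 0, 0],
 [-1, 1, 0, 0]]
  V a = (5, -4, 1, -5)
Solving gives a = (1, -4, -1, 1).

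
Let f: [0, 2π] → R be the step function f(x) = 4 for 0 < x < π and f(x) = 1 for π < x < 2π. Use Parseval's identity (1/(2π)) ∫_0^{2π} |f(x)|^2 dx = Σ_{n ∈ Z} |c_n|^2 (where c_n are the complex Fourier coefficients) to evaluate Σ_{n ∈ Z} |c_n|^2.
Σ |c_n|^2 = 17/2

Parseval equates the L^2 energy of f (normalised by 1/(2π)) with the ℓ^2 sum of its Fourier coefficients: (1/(2π)) ∫_0^{2π} |f|^2 = Σ |c_n|^2.
Compute the left side: (1/(2π)) [∫_0^π 4^2 dx + ∫_π^{2π} 1^2 dx] = (1/(2π)) · (16π + 1π) = (16 + 1)/2 = 17/2.
So Σ_{n ∈ Z} |c_n|^2 = 17/2.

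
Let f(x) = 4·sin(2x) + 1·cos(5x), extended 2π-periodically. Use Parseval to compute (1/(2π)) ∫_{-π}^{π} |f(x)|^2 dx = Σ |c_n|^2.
Σ |c_n|^2 = 17/2

Expand |f|^2 and use orthogonality of {sin(nx), cos(mx)} on [-π, π]:
  ∫_{-π}^{π} sin(nx)^2 dx = π, ∫ cos(mx)^2 dx = π, and cross terms integrate to 0.
So ∫_{-π}^{π} f(x)^2 dx = 4^2 · π + 1^2 · π = (16 + 1)π.
Divide by 2π: (16 + 1)/2 = 17/2.
By Parseval, this equals Σ |c_n|^2.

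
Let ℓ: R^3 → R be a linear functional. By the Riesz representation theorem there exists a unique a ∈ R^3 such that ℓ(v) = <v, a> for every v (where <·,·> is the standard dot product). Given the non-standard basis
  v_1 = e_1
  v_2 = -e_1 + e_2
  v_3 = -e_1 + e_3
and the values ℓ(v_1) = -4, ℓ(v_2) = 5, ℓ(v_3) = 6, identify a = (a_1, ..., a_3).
a = (-4, 1, 2)

Write a = (a_1, ..., a_3) in the standard basis. For each basis vector v_i, ℓ(v_i) = <v_i, a> is a linear equation in the a_j's. Collect the n equations into a matrix system V a = ℓ, where row i of V is v_i (expressed in the standard basis). Since V is invertible (lower-triangular with 1s on the diagonal, up to permutation), solve by back-substitution:
  V =
[[1, 0, 0],
 [-1, 1, 0],
 [-1, 0, 1]]
  V a = (-4, 5, 6)
Solving gives a = (-4, 1, 2).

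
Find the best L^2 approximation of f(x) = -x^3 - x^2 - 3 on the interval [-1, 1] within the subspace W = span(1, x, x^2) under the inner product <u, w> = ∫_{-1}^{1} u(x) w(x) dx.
g(x) = -x^2 - 3*x/5 - 3

The best approximation g ∈ W is the orthogonal projection of f onto W. Writing g = a_0 + a_1 x + a_2 x^2, the coefficients solve the normal equations G · a = b where
  G_{ij} = <φ_i, φ_j> and b_i = <f, φ_i>, with φ_0 = 1, φ_1 = x, φ_2 = x^2.
G =
  [2, 0, 2/3]
  [0, 2/3, 0]
  [2/3, 0, 2/5],
b = (-20/3, -2/5, -12/5).
Solving gives a_0 = -3, a_1 = -3/5, a_2 = -1, so
  g(x) = -x^2 - 3*x/5 - 3.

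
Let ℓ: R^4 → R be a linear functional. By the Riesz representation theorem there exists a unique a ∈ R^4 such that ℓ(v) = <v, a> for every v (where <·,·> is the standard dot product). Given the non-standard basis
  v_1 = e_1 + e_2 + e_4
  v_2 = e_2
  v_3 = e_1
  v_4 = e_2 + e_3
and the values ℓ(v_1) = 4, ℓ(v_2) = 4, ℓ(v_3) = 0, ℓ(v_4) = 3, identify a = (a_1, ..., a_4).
a = (0, 4, -1, 0)

Write a = (a_1, ..., a_4) in the standard basis. For each basis vector v_i, ℓ(v_i) = <v_i, a> is a linear equation in the a_j's. Collect the n equations into a matrix system V a = ℓ, where row i of V is v_i (expressed in the standard basis). Since V is invertible (lower-triangular with 1s on the diagonal, up to permutation), solve by back-substitution:
  V =
[[1, 1, 0, 1],
 [0, 1, 0, 0],
 [1, 0, 0, 0],
 [0, 1, 1, 0]]
  V a = (4, 4, 0, 3)
Solving gives a = (0, 4, -1, 0).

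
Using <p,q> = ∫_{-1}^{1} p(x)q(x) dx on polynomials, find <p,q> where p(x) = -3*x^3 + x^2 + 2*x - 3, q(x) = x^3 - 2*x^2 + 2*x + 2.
<p,q> = -254/35

Expand the product: p(x)·q(x) = -3*x^6 + 7*x^5 - 6*x^4 - 11*x^3 + 12*x^2 - 2*x - 6.
∫_{-1}^{1} of each monomial x^k gives [2/(k+1) if k even, 0 if k odd]. Integrating term-by-term (or equivalently evaluating the antiderivative F(x) = -3*x^7/7 + 7*x^6/6 - 6*x^5/5 - 11*x^4/4 + 4*x^3 - x^2 - 6*x at the endpoints):
  F(1) − F(−1) = -2609/420 − (439/420) = -254/35.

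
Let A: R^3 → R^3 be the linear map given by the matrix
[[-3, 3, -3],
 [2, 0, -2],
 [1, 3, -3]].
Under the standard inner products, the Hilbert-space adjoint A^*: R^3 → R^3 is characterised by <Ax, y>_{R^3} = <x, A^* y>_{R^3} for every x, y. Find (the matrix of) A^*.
A^* = A^T =
[[-3, 2, 1],
 [3, 0, 3],
 [-3, -2, -3]]

For real matrices with standard dot products, the defining identity <Ax, y> = <x, A^* y> gives (Ax)^T y = x^T (A^*) y, i.e. x^T A^T y = x^T (A^*) y. Since this holds for all x, y, we must have A^* = A^T. Therefore
A^* =
[[-3, 2, 1],
 [3, 0, 3],
 [-3, -2, -3]].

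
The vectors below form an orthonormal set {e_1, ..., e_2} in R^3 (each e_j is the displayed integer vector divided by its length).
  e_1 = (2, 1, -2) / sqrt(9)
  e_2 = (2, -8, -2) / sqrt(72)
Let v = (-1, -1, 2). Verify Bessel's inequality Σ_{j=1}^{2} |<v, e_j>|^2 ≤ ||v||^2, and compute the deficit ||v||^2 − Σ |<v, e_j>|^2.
Σ |<v, e_j>|^2 = 11/2; ||v||^2 = 6; deficit = 1/2

Write each e_j = u_j / sqrt(<u_j, u_j>) where u_j is the displayed integer vector. Then <v, e_j> = <v, u_j> / sqrt(<u_j, u_j>), so |<v, e_j>|^2 = <v, u_j>^2 / <u_j, u_j>.
Coefficients: <v, e_1> = -7/sqrt(9), <v, e_2> = 2/sqrt(72).
Square and sum: Σ |<v, e_j>|^2 = 11/2.
Compute ||v||^2 = v·v = 6.
Deficit = 6 − 11/2 = 1/2 ≥ 0, confirming Bessel's inequality. (The deficit equals ||v − Σ <v,e_j> e_j||^2, the squared distance from v to span{e_j}.)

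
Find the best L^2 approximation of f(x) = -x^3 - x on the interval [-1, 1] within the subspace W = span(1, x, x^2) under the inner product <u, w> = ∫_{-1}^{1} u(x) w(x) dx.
g(x) = -8*x/5

The best approximation g ∈ W is the orthogonal projection of f onto W. Writing g = a_0 + a_1 x + a_2 x^2, the coefficients solve the normal equations G · a = b where
  G_{ij} = <φ_i, φ_j> and b_i = <f, φ_i>, with φ_0 = 1, φ_1 = x, φ_2 = x^2.
G =
  [2, 0, 2/3]
  [0, 2/3, 0]
  [2/3, 0, 2/5],
b = (0, -16/15, 0).
Solving gives a_0 = 0, a_1 = -8/5, a_2 = 0, so
  g(x) = -8*x/5.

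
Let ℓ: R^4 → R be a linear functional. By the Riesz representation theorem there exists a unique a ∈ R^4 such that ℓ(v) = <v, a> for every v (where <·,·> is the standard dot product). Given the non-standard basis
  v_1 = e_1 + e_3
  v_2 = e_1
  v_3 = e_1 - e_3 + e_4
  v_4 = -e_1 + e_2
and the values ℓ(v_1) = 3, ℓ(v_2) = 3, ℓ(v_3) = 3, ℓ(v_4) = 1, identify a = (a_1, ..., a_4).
a = (3, 4, 0, 0)

Write a = (a_1, ..., a_4) in the standard basis. For each basis vector v_i, ℓ(v_i) = <v_i, a> is a linear equation in the a_j's. Collect the n equations into a matrix system V a = ℓ, where row i of V is v_i (expressed in the standard basis). Since V is invertible (lower-triangular with 1s on the diagonal, up to permutation), solve by back-substitution:
  V =
[[1, 0, 1, 0],
 [1, 0, 0, 0],
 [1, 0, -1, 1],
 [-1, 1, 0, 0]]
  V a = (3, 3, 3, 1)
Solving gives a = (3, 4, 0, 0).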